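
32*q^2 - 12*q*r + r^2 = (-8*q + r)*(-4*q + r)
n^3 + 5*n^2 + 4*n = n*(n + 1)*(n + 4)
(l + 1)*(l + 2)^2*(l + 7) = l^4 + 12*l^3 + 43*l^2 + 60*l + 28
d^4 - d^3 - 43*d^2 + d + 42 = (d - 7)*(d - 1)*(d + 1)*(d + 6)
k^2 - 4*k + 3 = (k - 3)*(k - 1)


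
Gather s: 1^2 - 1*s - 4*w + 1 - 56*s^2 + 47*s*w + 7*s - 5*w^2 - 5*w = -56*s^2 + s*(47*w + 6) - 5*w^2 - 9*w + 2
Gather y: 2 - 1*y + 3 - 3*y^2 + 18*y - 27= -3*y^2 + 17*y - 22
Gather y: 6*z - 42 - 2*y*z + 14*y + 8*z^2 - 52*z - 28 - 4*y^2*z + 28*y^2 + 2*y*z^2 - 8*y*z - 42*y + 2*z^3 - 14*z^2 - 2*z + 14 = y^2*(28 - 4*z) + y*(2*z^2 - 10*z - 28) + 2*z^3 - 6*z^2 - 48*z - 56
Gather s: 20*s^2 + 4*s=20*s^2 + 4*s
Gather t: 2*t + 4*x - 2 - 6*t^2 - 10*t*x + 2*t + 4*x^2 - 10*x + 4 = -6*t^2 + t*(4 - 10*x) + 4*x^2 - 6*x + 2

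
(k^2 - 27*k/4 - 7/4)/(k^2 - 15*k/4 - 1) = (k - 7)/(k - 4)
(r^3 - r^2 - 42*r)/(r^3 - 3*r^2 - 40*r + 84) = r/(r - 2)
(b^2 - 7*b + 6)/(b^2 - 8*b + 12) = (b - 1)/(b - 2)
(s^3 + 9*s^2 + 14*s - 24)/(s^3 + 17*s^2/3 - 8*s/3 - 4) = 3*(s + 4)/(3*s + 2)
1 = 1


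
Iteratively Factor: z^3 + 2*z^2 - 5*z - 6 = (z + 1)*(z^2 + z - 6) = (z + 1)*(z + 3)*(z - 2)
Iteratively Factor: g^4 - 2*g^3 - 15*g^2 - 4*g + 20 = (g + 2)*(g^3 - 4*g^2 - 7*g + 10) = (g + 2)^2*(g^2 - 6*g + 5) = (g - 5)*(g + 2)^2*(g - 1)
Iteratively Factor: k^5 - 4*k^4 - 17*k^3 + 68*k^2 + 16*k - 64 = (k - 4)*(k^4 - 17*k^2 + 16) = (k - 4)*(k - 1)*(k^3 + k^2 - 16*k - 16) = (k - 4)*(k - 1)*(k + 4)*(k^2 - 3*k - 4) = (k - 4)*(k - 1)*(k + 1)*(k + 4)*(k - 4)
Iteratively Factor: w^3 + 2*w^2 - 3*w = (w)*(w^2 + 2*w - 3) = w*(w + 3)*(w - 1)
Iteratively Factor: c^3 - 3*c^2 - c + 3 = (c - 3)*(c^2 - 1) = (c - 3)*(c + 1)*(c - 1)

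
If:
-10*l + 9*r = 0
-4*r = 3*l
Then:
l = 0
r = 0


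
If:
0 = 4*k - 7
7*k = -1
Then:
No Solution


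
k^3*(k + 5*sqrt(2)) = k^4 + 5*sqrt(2)*k^3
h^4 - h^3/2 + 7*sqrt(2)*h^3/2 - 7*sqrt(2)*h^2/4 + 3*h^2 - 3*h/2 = h*(h - 1/2)*(h + sqrt(2)/2)*(h + 3*sqrt(2))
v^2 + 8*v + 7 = (v + 1)*(v + 7)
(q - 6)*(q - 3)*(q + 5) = q^3 - 4*q^2 - 27*q + 90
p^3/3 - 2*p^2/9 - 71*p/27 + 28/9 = (p/3 + 1)*(p - 7/3)*(p - 4/3)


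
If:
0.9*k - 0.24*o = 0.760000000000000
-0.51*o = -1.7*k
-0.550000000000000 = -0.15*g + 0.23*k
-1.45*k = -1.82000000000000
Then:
No Solution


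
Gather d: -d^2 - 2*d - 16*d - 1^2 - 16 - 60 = -d^2 - 18*d - 77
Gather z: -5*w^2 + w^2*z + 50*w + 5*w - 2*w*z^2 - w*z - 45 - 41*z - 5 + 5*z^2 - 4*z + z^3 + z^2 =-5*w^2 + 55*w + z^3 + z^2*(6 - 2*w) + z*(w^2 - w - 45) - 50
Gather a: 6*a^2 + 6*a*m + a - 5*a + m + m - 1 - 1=6*a^2 + a*(6*m - 4) + 2*m - 2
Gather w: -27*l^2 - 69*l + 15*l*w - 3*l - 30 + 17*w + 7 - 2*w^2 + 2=-27*l^2 - 72*l - 2*w^2 + w*(15*l + 17) - 21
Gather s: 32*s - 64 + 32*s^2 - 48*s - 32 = 32*s^2 - 16*s - 96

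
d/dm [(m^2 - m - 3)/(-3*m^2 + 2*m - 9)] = (-m^2 - 36*m + 15)/(9*m^4 - 12*m^3 + 58*m^2 - 36*m + 81)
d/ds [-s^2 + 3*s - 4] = 3 - 2*s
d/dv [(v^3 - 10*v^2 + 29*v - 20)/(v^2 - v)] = 1 - 20/v^2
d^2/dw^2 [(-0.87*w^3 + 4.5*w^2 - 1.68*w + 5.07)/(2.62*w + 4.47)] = (-11.944056*w^3 - 61.133508*w^2 - 104.300298*w + 288.78342)/(17.984728*w^3 + 92.051604*w^2 + 157.049874*w + 89.314623)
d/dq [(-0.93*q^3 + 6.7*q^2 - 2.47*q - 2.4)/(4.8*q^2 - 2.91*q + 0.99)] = (-4.464*q^4 + 5.4126*q^3 - 10.4031*q^2 + 36.306*q - 9.4293)/(23.04*q^4 - 27.936*q^3 + 17.9721*q^2 - 5.7618*q + 0.9801)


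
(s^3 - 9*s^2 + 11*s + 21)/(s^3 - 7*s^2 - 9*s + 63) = (s + 1)/(s + 3)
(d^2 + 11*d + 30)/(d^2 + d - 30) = (d + 5)/(d - 5)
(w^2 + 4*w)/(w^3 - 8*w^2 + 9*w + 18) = w*(w + 4)/(w^3 - 8*w^2 + 9*w + 18)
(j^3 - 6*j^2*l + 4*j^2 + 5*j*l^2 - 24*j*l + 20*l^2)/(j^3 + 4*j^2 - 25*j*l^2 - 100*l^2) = (j - l)/(j + 5*l)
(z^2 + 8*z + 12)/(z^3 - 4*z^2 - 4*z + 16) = (z + 6)/(z^2 - 6*z + 8)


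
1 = 1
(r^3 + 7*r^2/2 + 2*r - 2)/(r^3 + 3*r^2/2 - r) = (r + 2)/r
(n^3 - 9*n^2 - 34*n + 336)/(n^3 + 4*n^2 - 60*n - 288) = (n - 7)/(n + 6)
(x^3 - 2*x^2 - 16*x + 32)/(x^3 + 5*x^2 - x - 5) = (x^3 - 2*x^2 - 16*x + 32)/(x^3 + 5*x^2 - x - 5)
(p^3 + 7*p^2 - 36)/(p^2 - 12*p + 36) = (p^3 + 7*p^2 - 36)/(p^2 - 12*p + 36)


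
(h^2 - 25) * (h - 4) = h^3 - 4*h^2 - 25*h + 100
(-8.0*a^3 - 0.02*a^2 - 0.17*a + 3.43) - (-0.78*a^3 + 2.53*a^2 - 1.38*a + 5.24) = -7.22*a^3 - 2.55*a^2 + 1.21*a - 1.81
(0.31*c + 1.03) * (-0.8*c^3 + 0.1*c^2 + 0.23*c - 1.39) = -0.248*c^4 - 0.793*c^3 + 0.1743*c^2 - 0.194*c - 1.4317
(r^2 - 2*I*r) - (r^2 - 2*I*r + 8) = -8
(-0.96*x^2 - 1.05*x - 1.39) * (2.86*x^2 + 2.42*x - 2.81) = -2.7456*x^4 - 5.3262*x^3 - 3.8188*x^2 - 0.413299999999999*x + 3.9059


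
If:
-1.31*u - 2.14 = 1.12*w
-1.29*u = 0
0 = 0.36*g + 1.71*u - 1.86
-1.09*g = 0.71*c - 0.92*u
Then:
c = -7.93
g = 5.17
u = 0.00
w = -1.91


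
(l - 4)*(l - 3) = l^2 - 7*l + 12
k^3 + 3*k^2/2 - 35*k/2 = k*(k - 7/2)*(k + 5)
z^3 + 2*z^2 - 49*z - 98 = (z - 7)*(z + 2)*(z + 7)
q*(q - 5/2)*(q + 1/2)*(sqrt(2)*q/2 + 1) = sqrt(2)*q^4/2 - sqrt(2)*q^3 + q^3 - 2*q^2 - 5*sqrt(2)*q^2/8 - 5*q/4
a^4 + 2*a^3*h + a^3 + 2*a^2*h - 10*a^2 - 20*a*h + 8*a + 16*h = (a - 2)*(a - 1)*(a + 4)*(a + 2*h)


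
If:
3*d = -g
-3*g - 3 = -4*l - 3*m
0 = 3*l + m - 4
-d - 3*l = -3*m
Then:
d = -48/113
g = 144/113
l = 117/113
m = 101/113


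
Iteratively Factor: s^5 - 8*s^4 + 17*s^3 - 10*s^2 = (s)*(s^4 - 8*s^3 + 17*s^2 - 10*s) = s^2*(s^3 - 8*s^2 + 17*s - 10) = s^2*(s - 5)*(s^2 - 3*s + 2) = s^2*(s - 5)*(s - 2)*(s - 1)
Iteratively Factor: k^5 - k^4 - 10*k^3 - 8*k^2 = (k - 4)*(k^4 + 3*k^3 + 2*k^2) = (k - 4)*(k + 1)*(k^3 + 2*k^2) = k*(k - 4)*(k + 1)*(k^2 + 2*k) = k*(k - 4)*(k + 1)*(k + 2)*(k)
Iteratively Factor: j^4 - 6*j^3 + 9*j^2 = (j - 3)*(j^3 - 3*j^2) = j*(j - 3)*(j^2 - 3*j) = j^2*(j - 3)*(j - 3)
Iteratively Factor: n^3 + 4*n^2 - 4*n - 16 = (n - 2)*(n^2 + 6*n + 8) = (n - 2)*(n + 2)*(n + 4)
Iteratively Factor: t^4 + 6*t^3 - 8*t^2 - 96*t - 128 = (t + 4)*(t^3 + 2*t^2 - 16*t - 32) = (t + 2)*(t + 4)*(t^2 - 16) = (t - 4)*(t + 2)*(t + 4)*(t + 4)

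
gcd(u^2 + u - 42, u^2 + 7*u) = u + 7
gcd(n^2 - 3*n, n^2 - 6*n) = n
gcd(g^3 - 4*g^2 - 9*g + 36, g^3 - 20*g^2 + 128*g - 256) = g - 4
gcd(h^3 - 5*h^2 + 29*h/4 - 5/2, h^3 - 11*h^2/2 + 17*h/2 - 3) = h^2 - 5*h/2 + 1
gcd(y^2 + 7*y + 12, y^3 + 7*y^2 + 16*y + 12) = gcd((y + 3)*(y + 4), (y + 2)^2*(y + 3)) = y + 3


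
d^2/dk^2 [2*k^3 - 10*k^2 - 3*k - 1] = 12*k - 20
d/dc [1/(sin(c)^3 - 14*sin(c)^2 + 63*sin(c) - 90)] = (-3*sin(c)^2 + 28*sin(c) - 63)*cos(c)/(sin(c)^3 - 14*sin(c)^2 + 63*sin(c) - 90)^2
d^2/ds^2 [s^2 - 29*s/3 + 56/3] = 2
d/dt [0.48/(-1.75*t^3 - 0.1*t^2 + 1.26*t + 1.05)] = (2.52*t^2 + 0.096*t - 0.6048)/(1.75*t^3 + 0.1*t^2 - 1.26*t - 1.05)^2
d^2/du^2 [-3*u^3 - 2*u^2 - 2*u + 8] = -18*u - 4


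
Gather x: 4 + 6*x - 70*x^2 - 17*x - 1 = -70*x^2 - 11*x + 3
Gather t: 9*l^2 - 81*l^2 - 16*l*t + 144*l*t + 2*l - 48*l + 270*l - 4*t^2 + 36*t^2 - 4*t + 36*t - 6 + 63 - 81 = -72*l^2 + 224*l + 32*t^2 + t*(128*l + 32) - 24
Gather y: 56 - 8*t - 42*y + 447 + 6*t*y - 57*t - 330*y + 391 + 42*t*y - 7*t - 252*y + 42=-72*t + y*(48*t - 624) + 936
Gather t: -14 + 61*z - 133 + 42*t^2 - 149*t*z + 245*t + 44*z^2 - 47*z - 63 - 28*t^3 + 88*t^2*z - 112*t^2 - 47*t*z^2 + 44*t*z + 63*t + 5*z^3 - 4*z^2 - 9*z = -28*t^3 + t^2*(88*z - 70) + t*(-47*z^2 - 105*z + 308) + 5*z^3 + 40*z^2 + 5*z - 210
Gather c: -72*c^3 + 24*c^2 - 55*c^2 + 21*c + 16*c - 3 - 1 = -72*c^3 - 31*c^2 + 37*c - 4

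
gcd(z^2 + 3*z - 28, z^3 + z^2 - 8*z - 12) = 1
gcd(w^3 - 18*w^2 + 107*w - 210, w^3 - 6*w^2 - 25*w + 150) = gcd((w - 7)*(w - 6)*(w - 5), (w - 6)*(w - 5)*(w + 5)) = w^2 - 11*w + 30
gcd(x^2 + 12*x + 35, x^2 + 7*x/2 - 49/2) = x + 7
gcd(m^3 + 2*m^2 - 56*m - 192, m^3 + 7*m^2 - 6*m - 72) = m^2 + 10*m + 24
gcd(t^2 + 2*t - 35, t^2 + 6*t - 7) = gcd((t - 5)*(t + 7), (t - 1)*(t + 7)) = t + 7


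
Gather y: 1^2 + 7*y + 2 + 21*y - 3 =28*y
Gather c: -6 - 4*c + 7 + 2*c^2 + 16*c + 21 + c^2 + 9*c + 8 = 3*c^2 + 21*c + 30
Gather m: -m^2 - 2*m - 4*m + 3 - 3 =-m^2 - 6*m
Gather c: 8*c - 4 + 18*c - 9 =26*c - 13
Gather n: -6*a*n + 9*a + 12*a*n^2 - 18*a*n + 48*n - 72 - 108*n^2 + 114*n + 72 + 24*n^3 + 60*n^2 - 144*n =9*a + 24*n^3 + n^2*(12*a - 48) + n*(18 - 24*a)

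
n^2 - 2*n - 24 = (n - 6)*(n + 4)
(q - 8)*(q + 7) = q^2 - q - 56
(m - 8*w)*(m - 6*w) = m^2 - 14*m*w + 48*w^2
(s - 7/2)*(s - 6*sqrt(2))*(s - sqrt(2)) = s^3 - 7*sqrt(2)*s^2 - 7*s^2/2 + 12*s + 49*sqrt(2)*s/2 - 42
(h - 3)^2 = h^2 - 6*h + 9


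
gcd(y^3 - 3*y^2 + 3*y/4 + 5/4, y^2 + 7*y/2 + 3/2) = y + 1/2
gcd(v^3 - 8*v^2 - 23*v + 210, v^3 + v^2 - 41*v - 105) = v^2 - 2*v - 35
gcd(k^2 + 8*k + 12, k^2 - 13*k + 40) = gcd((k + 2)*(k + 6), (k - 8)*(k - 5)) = 1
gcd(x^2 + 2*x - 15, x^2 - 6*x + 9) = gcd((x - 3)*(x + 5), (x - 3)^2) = x - 3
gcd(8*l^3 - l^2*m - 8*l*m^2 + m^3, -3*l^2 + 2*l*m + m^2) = l - m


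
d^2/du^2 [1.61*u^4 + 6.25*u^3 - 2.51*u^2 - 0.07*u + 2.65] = 19.32*u^2 + 37.5*u - 5.02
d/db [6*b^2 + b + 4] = 12*b + 1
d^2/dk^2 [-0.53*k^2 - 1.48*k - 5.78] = -1.06000000000000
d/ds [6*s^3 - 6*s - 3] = 18*s^2 - 6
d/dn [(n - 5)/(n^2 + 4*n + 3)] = (n^2 + 4*n - 2*(n - 5)*(n + 2) + 3)/(n^2 + 4*n + 3)^2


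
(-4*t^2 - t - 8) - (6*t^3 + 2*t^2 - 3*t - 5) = -6*t^3 - 6*t^2 + 2*t - 3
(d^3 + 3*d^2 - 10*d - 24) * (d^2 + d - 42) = d^5 + 4*d^4 - 49*d^3 - 160*d^2 + 396*d + 1008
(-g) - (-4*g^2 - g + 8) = 4*g^2 - 8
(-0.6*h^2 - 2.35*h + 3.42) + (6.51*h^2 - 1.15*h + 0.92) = 5.91*h^2 - 3.5*h + 4.34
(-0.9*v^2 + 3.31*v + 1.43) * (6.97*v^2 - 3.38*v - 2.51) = -6.273*v^4 + 26.1127*v^3 + 1.0383*v^2 - 13.1415*v - 3.5893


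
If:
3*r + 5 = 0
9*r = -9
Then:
No Solution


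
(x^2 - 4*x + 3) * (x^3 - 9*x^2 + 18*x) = x^5 - 13*x^4 + 57*x^3 - 99*x^2 + 54*x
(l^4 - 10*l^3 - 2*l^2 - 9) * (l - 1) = l^5 - 11*l^4 + 8*l^3 + 2*l^2 - 9*l + 9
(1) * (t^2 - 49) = t^2 - 49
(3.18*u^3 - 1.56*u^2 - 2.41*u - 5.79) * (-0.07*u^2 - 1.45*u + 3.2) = -0.2226*u^5 - 4.5018*u^4 + 12.6067*u^3 - 1.0922*u^2 + 0.6835*u - 18.528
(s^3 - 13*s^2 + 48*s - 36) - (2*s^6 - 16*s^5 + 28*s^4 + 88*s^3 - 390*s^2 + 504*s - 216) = -2*s^6 + 16*s^5 - 28*s^4 - 87*s^3 + 377*s^2 - 456*s + 180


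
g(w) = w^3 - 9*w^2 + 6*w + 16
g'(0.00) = 6.00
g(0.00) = 16.00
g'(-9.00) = 411.00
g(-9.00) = -1496.00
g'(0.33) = 0.39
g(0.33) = 17.04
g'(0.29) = 1.03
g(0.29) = 17.01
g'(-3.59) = 109.28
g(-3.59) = -167.80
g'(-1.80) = 48.12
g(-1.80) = -29.79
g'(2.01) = -18.06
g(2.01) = -0.18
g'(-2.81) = 80.27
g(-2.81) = -94.11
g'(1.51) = -14.34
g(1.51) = 7.98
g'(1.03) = -9.36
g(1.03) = 13.72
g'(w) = 3*w^2 - 18*w + 6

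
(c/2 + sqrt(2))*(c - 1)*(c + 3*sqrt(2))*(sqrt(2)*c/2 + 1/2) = sqrt(2)*c^4/4 - sqrt(2)*c^3/4 + 11*c^3/4 - 11*c^2/4 + 17*sqrt(2)*c^2/4 - 17*sqrt(2)*c/4 + 3*c - 3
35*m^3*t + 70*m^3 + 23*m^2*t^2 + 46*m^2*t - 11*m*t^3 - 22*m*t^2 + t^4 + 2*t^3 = (-7*m + t)*(-5*m + t)*(m + t)*(t + 2)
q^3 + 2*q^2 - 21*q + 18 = (q - 3)*(q - 1)*(q + 6)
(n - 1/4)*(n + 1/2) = n^2 + n/4 - 1/8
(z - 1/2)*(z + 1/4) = z^2 - z/4 - 1/8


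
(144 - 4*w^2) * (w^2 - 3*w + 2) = -4*w^4 + 12*w^3 + 136*w^2 - 432*w + 288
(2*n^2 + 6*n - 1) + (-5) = 2*n^2 + 6*n - 6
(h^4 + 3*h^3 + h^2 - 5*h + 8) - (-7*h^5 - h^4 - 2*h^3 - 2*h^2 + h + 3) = 7*h^5 + 2*h^4 + 5*h^3 + 3*h^2 - 6*h + 5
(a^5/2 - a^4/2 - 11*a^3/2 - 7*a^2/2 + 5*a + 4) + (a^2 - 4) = a^5/2 - a^4/2 - 11*a^3/2 - 5*a^2/2 + 5*a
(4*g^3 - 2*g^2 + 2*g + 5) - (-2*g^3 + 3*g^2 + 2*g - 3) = 6*g^3 - 5*g^2 + 8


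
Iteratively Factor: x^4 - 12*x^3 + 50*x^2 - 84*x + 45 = (x - 3)*(x^3 - 9*x^2 + 23*x - 15) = (x - 3)^2*(x^2 - 6*x + 5) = (x - 5)*(x - 3)^2*(x - 1)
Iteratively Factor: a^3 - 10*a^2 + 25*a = (a - 5)*(a^2 - 5*a) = a*(a - 5)*(a - 5)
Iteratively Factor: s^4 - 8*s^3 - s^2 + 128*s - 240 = (s - 5)*(s^3 - 3*s^2 - 16*s + 48) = (s - 5)*(s + 4)*(s^2 - 7*s + 12) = (s - 5)*(s - 3)*(s + 4)*(s - 4)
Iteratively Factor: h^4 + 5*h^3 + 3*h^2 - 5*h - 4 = (h + 4)*(h^3 + h^2 - h - 1) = (h - 1)*(h + 4)*(h^2 + 2*h + 1) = (h - 1)*(h + 1)*(h + 4)*(h + 1)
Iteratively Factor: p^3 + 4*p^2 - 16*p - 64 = (p - 4)*(p^2 + 8*p + 16) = (p - 4)*(p + 4)*(p + 4)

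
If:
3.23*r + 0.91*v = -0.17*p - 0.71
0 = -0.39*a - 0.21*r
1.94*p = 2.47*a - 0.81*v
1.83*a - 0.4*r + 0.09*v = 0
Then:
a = 0.02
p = 0.32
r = -0.04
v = -0.68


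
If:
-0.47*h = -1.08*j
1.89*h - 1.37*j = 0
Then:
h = 0.00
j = 0.00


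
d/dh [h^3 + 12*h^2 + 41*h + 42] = 3*h^2 + 24*h + 41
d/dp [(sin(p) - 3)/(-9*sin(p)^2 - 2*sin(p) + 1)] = (9*sin(p)^2 - 54*sin(p) - 5)*cos(p)/(9*sin(p)^2 + 2*sin(p) - 1)^2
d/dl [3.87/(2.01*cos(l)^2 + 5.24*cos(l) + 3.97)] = (15.5574*cos(l) + 20.2788)*sin(l)/(2.01*cos(l)^2 + 5.24*cos(l) + 3.97)^2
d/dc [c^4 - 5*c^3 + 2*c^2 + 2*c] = 4*c^3 - 15*c^2 + 4*c + 2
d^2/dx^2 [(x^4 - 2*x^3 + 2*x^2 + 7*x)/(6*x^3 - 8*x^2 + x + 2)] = 2*(34*x^6 + 732*x^5 - 945*x^4 + 236*x^3 - 396*x^2 + 312*x - 6)/(216*x^9 - 864*x^8 + 1260*x^7 - 584*x^6 - 366*x^5 + 432*x^4 - 23*x^3 - 90*x^2 + 12*x + 8)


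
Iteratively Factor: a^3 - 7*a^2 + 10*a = (a - 2)*(a^2 - 5*a) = (a - 5)*(a - 2)*(a)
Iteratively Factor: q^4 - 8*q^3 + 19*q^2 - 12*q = (q - 4)*(q^3 - 4*q^2 + 3*q) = (q - 4)*(q - 3)*(q^2 - q) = q*(q - 4)*(q - 3)*(q - 1)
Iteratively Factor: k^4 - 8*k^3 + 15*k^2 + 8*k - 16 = (k - 1)*(k^3 - 7*k^2 + 8*k + 16) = (k - 1)*(k + 1)*(k^2 - 8*k + 16) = (k - 4)*(k - 1)*(k + 1)*(k - 4)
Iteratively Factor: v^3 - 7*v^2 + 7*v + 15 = (v - 5)*(v^2 - 2*v - 3) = (v - 5)*(v + 1)*(v - 3)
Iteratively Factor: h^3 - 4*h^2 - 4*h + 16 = (h - 4)*(h^2 - 4) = (h - 4)*(h - 2)*(h + 2)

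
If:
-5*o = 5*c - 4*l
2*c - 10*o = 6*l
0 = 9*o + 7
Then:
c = 245/99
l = 70/33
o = -7/9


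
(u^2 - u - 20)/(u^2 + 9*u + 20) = (u - 5)/(u + 5)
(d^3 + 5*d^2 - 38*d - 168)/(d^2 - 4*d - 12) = (d^2 + 11*d + 28)/(d + 2)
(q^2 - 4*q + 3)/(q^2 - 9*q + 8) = (q - 3)/(q - 8)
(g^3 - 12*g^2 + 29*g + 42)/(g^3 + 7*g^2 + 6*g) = (g^2 - 13*g + 42)/(g*(g + 6))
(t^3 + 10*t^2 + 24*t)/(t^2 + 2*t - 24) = t*(t + 4)/(t - 4)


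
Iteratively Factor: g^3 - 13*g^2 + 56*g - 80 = (g - 4)*(g^2 - 9*g + 20) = (g - 5)*(g - 4)*(g - 4)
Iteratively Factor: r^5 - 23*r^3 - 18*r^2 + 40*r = (r - 1)*(r^4 + r^3 - 22*r^2 - 40*r) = (r - 5)*(r - 1)*(r^3 + 6*r^2 + 8*r) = (r - 5)*(r - 1)*(r + 4)*(r^2 + 2*r) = r*(r - 5)*(r - 1)*(r + 4)*(r + 2)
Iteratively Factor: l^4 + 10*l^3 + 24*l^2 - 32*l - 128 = (l + 4)*(l^3 + 6*l^2 - 32) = (l - 2)*(l + 4)*(l^2 + 8*l + 16) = (l - 2)*(l + 4)^2*(l + 4)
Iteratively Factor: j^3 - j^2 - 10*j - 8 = (j + 1)*(j^2 - 2*j - 8) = (j + 1)*(j + 2)*(j - 4)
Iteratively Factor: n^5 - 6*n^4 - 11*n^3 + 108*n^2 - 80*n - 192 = (n + 4)*(n^4 - 10*n^3 + 29*n^2 - 8*n - 48) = (n - 3)*(n + 4)*(n^3 - 7*n^2 + 8*n + 16) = (n - 3)*(n + 1)*(n + 4)*(n^2 - 8*n + 16) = (n - 4)*(n - 3)*(n + 1)*(n + 4)*(n - 4)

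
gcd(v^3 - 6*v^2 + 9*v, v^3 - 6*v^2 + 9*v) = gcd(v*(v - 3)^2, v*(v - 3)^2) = v^3 - 6*v^2 + 9*v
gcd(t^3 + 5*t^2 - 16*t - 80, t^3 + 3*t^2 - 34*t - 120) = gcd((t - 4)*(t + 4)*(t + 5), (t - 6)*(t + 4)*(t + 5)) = t^2 + 9*t + 20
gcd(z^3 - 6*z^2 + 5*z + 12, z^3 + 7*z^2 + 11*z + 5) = z + 1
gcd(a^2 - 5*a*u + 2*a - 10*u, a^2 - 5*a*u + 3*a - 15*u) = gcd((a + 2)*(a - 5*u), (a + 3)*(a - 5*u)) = -a + 5*u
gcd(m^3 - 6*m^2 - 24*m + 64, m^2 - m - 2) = m - 2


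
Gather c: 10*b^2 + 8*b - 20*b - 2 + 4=10*b^2 - 12*b + 2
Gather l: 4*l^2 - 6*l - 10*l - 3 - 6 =4*l^2 - 16*l - 9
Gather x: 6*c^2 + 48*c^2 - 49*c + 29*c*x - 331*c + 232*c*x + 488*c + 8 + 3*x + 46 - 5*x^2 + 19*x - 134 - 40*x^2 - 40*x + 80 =54*c^2 + 108*c - 45*x^2 + x*(261*c - 18)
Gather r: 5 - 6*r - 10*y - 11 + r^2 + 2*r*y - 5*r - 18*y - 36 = r^2 + r*(2*y - 11) - 28*y - 42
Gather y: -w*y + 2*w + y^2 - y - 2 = 2*w + y^2 + y*(-w - 1) - 2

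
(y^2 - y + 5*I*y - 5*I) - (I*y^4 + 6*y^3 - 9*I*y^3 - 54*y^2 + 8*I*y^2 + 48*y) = -I*y^4 - 6*y^3 + 9*I*y^3 + 55*y^2 - 8*I*y^2 - 49*y + 5*I*y - 5*I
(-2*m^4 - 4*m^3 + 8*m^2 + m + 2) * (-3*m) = 6*m^5 + 12*m^4 - 24*m^3 - 3*m^2 - 6*m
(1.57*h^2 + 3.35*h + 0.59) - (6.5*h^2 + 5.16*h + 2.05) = -4.93*h^2 - 1.81*h - 1.46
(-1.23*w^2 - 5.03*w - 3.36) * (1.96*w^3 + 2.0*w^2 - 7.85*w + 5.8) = -2.4108*w^5 - 12.3188*w^4 - 6.9901*w^3 + 25.6315*w^2 - 2.798*w - 19.488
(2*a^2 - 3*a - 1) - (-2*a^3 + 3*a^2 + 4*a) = 2*a^3 - a^2 - 7*a - 1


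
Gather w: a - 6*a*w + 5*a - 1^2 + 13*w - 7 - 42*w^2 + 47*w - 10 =6*a - 42*w^2 + w*(60 - 6*a) - 18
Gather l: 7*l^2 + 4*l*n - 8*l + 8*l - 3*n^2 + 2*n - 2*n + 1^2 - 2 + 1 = 7*l^2 + 4*l*n - 3*n^2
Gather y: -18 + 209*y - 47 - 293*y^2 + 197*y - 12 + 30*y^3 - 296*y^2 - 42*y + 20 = 30*y^3 - 589*y^2 + 364*y - 57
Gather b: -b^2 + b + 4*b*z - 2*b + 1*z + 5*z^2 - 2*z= -b^2 + b*(4*z - 1) + 5*z^2 - z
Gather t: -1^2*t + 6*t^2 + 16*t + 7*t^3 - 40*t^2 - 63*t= 7*t^3 - 34*t^2 - 48*t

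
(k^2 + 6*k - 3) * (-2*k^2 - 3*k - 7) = -2*k^4 - 15*k^3 - 19*k^2 - 33*k + 21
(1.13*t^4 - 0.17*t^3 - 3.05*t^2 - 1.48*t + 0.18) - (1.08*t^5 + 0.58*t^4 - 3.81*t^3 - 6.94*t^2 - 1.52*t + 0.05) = -1.08*t^5 + 0.55*t^4 + 3.64*t^3 + 3.89*t^2 + 0.04*t + 0.13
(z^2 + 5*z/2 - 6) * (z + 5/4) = z^3 + 15*z^2/4 - 23*z/8 - 15/2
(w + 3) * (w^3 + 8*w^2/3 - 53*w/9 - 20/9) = w^4 + 17*w^3/3 + 19*w^2/9 - 179*w/9 - 20/3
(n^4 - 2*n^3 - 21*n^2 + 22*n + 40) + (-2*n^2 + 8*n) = n^4 - 2*n^3 - 23*n^2 + 30*n + 40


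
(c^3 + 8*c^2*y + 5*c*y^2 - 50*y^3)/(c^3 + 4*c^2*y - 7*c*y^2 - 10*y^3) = (c + 5*y)/(c + y)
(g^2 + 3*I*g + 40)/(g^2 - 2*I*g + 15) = (g + 8*I)/(g + 3*I)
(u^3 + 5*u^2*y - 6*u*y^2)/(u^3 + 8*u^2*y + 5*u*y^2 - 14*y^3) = u*(u + 6*y)/(u^2 + 9*u*y + 14*y^2)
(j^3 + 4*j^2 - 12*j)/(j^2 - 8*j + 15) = j*(j^2 + 4*j - 12)/(j^2 - 8*j + 15)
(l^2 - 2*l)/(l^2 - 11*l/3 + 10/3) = 3*l/(3*l - 5)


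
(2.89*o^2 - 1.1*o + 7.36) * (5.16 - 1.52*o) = -4.3928*o^3 + 16.5844*o^2 - 16.8632*o + 37.9776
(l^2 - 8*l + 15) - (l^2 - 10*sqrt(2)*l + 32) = -8*l + 10*sqrt(2)*l - 17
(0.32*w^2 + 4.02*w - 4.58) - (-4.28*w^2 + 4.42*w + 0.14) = 4.6*w^2 - 0.4*w - 4.72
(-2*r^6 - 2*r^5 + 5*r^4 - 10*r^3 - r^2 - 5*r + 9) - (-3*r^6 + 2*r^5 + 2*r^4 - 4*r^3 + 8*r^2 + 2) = r^6 - 4*r^5 + 3*r^4 - 6*r^3 - 9*r^2 - 5*r + 7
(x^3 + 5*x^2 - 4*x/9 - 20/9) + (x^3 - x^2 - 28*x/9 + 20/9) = 2*x^3 + 4*x^2 - 32*x/9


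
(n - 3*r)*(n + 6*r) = n^2 + 3*n*r - 18*r^2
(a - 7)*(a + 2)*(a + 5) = a^3 - 39*a - 70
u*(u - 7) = u^2 - 7*u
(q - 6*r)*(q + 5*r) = q^2 - q*r - 30*r^2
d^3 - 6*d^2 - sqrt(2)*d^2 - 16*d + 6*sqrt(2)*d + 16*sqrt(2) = (d - 8)*(d + 2)*(d - sqrt(2))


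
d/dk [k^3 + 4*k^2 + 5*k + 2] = 3*k^2 + 8*k + 5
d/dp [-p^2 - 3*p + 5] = -2*p - 3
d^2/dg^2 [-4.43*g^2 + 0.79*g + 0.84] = -8.86000000000000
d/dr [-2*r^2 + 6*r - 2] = 6 - 4*r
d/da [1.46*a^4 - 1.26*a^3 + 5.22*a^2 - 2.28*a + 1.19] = 5.84*a^3 - 3.78*a^2 + 10.44*a - 2.28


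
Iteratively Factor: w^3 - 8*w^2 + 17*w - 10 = (w - 5)*(w^2 - 3*w + 2) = (w - 5)*(w - 2)*(w - 1)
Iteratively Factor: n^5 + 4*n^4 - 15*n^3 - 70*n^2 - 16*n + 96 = (n - 1)*(n^4 + 5*n^3 - 10*n^2 - 80*n - 96) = (n - 1)*(n + 2)*(n^3 + 3*n^2 - 16*n - 48) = (n - 1)*(n + 2)*(n + 3)*(n^2 - 16) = (n - 1)*(n + 2)*(n + 3)*(n + 4)*(n - 4)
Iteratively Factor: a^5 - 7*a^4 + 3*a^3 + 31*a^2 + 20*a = (a - 5)*(a^4 - 2*a^3 - 7*a^2 - 4*a) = (a - 5)*(a - 4)*(a^3 + 2*a^2 + a) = (a - 5)*(a - 4)*(a + 1)*(a^2 + a) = a*(a - 5)*(a - 4)*(a + 1)*(a + 1)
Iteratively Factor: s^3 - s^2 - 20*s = (s - 5)*(s^2 + 4*s) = (s - 5)*(s + 4)*(s)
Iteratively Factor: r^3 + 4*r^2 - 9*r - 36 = (r + 3)*(r^2 + r - 12) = (r + 3)*(r + 4)*(r - 3)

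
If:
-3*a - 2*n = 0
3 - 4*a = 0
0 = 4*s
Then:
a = 3/4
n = -9/8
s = 0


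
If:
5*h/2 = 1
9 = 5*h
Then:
No Solution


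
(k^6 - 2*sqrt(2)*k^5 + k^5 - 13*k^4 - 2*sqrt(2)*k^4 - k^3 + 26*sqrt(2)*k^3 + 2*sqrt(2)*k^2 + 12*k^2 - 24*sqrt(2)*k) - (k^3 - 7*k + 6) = k^6 - 2*sqrt(2)*k^5 + k^5 - 13*k^4 - 2*sqrt(2)*k^4 - 2*k^3 + 26*sqrt(2)*k^3 + 2*sqrt(2)*k^2 + 12*k^2 - 24*sqrt(2)*k + 7*k - 6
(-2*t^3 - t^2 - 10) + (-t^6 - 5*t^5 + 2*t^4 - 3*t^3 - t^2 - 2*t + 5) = -t^6 - 5*t^5 + 2*t^4 - 5*t^3 - 2*t^2 - 2*t - 5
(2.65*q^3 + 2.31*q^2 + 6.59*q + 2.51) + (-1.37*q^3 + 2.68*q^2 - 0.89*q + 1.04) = 1.28*q^3 + 4.99*q^2 + 5.7*q + 3.55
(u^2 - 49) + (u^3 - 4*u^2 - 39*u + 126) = u^3 - 3*u^2 - 39*u + 77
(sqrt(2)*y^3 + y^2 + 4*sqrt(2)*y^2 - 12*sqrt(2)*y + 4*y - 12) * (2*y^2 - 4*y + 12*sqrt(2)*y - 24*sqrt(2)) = 2*sqrt(2)*y^5 + 4*sqrt(2)*y^4 + 26*y^4 - 28*sqrt(2)*y^3 + 52*y^3 - 520*y^2 + 72*sqrt(2)*y^2 - 240*sqrt(2)*y + 624*y + 288*sqrt(2)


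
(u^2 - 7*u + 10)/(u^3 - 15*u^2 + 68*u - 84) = (u - 5)/(u^2 - 13*u + 42)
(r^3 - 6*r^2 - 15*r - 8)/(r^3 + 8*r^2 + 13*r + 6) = (r - 8)/(r + 6)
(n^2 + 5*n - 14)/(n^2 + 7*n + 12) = (n^2 + 5*n - 14)/(n^2 + 7*n + 12)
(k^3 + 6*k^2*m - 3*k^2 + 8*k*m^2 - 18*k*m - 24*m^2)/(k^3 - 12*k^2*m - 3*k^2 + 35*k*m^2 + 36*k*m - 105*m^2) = (k^2 + 6*k*m + 8*m^2)/(k^2 - 12*k*m + 35*m^2)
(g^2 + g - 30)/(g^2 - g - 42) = (g - 5)/(g - 7)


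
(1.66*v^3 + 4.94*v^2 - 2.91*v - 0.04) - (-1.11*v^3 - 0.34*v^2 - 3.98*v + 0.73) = 2.77*v^3 + 5.28*v^2 + 1.07*v - 0.77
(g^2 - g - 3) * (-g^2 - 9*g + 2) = -g^4 - 8*g^3 + 14*g^2 + 25*g - 6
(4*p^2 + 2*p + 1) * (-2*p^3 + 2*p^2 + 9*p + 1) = -8*p^5 + 4*p^4 + 38*p^3 + 24*p^2 + 11*p + 1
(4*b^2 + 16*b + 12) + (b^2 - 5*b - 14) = 5*b^2 + 11*b - 2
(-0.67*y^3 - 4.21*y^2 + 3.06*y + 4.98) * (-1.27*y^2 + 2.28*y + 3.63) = 0.8509*y^5 + 3.8191*y^4 - 15.9171*y^3 - 14.6301*y^2 + 22.4622*y + 18.0774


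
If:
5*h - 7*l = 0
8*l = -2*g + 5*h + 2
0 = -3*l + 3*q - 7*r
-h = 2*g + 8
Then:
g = 27/2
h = -35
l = -25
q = 7*r/3 - 25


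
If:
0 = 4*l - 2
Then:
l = 1/2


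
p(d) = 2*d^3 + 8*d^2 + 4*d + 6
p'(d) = 6*d^2 + 16*d + 4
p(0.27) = 7.70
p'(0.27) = 8.76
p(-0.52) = 5.80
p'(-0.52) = -2.70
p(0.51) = 10.39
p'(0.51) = 13.72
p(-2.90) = 12.90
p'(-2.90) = 8.06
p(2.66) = 110.89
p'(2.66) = 89.01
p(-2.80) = 13.62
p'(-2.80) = 6.24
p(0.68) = 13.05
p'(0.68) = 17.65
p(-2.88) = 13.06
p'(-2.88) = 7.69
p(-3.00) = 12.00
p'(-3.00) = 10.00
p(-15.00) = -5004.00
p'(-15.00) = 1114.00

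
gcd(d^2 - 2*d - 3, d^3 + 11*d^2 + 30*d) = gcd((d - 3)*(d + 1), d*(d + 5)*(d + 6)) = 1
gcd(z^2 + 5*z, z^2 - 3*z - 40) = z + 5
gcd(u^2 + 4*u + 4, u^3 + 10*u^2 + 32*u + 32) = u + 2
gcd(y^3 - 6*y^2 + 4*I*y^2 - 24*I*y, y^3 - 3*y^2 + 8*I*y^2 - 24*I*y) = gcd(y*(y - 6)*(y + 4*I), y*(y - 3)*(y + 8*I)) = y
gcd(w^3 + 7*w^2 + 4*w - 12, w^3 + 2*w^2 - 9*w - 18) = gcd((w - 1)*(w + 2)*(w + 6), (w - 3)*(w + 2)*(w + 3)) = w + 2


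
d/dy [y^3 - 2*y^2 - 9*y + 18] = 3*y^2 - 4*y - 9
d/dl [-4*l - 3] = -4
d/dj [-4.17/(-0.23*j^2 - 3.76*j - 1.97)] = (-1.9182*j - 15.6792)/(0.23*j^2 + 3.76*j + 1.97)^2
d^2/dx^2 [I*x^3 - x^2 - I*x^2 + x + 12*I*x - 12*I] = 6*I*x - 2 - 2*I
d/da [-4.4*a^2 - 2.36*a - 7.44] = -8.8*a - 2.36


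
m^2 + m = m*(m + 1)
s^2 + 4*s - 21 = (s - 3)*(s + 7)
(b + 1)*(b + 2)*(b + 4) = b^3 + 7*b^2 + 14*b + 8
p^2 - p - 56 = (p - 8)*(p + 7)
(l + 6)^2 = l^2 + 12*l + 36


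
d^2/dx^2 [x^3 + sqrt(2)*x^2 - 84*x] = 6*x + 2*sqrt(2)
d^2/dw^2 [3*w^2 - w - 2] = 6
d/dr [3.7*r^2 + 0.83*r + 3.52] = 7.4*r + 0.83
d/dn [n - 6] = 1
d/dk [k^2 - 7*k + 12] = 2*k - 7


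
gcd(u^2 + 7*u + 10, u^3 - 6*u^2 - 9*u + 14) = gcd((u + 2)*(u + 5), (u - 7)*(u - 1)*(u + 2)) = u + 2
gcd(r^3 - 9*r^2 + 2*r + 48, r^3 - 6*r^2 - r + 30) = r^2 - r - 6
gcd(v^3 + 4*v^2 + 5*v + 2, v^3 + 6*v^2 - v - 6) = v + 1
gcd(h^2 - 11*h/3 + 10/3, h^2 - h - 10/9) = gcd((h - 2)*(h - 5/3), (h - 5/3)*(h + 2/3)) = h - 5/3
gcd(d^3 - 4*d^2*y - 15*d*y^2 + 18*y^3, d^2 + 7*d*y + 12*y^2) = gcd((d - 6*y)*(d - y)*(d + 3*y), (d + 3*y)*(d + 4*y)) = d + 3*y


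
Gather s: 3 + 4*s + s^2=s^2 + 4*s + 3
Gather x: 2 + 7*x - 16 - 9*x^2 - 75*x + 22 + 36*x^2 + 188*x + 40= 27*x^2 + 120*x + 48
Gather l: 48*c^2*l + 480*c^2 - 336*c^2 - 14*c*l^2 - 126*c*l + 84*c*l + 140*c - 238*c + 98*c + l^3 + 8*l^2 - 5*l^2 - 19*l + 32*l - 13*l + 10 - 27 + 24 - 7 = 144*c^2 + l^3 + l^2*(3 - 14*c) + l*(48*c^2 - 42*c)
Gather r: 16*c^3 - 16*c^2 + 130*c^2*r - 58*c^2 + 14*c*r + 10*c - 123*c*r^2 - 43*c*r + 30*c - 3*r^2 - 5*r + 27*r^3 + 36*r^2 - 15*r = 16*c^3 - 74*c^2 + 40*c + 27*r^3 + r^2*(33 - 123*c) + r*(130*c^2 - 29*c - 20)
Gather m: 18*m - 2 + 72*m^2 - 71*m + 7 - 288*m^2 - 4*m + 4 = -216*m^2 - 57*m + 9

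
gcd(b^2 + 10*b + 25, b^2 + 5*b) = b + 5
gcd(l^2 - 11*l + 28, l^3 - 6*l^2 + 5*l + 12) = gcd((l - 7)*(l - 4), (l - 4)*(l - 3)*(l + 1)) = l - 4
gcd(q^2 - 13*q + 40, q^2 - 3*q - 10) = q - 5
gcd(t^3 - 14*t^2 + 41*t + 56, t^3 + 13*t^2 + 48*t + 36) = t + 1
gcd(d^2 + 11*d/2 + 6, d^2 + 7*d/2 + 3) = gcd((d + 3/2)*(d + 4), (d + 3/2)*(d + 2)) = d + 3/2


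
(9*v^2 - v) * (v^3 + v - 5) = 9*v^5 - v^4 + 9*v^3 - 46*v^2 + 5*v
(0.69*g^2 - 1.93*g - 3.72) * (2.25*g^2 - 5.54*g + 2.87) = 1.5525*g^4 - 8.1651*g^3 + 4.3025*g^2 + 15.0697*g - 10.6764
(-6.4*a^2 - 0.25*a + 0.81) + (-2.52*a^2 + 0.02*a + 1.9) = -8.92*a^2 - 0.23*a + 2.71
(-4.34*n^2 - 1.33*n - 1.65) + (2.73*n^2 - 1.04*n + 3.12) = -1.61*n^2 - 2.37*n + 1.47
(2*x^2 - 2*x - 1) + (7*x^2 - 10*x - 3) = 9*x^2 - 12*x - 4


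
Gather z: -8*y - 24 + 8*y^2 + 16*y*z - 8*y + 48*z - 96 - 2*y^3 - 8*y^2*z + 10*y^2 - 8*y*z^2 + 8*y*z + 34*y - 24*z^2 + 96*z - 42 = -2*y^3 + 18*y^2 + 18*y + z^2*(-8*y - 24) + z*(-8*y^2 + 24*y + 144) - 162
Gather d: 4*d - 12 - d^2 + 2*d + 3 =-d^2 + 6*d - 9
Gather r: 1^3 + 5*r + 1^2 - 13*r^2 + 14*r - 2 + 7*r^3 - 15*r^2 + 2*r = 7*r^3 - 28*r^2 + 21*r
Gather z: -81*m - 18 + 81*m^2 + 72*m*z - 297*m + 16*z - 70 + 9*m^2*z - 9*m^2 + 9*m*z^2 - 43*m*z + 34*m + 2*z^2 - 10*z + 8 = 72*m^2 - 344*m + z^2*(9*m + 2) + z*(9*m^2 + 29*m + 6) - 80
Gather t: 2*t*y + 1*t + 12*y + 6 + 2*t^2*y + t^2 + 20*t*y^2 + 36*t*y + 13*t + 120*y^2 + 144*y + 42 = t^2*(2*y + 1) + t*(20*y^2 + 38*y + 14) + 120*y^2 + 156*y + 48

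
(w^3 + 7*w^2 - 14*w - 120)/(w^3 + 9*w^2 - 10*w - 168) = (w + 5)/(w + 7)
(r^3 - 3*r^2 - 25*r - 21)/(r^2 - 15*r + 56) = (r^2 + 4*r + 3)/(r - 8)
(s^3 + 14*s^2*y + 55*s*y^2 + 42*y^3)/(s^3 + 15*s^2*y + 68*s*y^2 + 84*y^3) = (s + y)/(s + 2*y)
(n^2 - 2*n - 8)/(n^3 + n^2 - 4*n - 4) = (n - 4)/(n^2 - n - 2)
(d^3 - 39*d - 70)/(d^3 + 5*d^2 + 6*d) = (d^2 - 2*d - 35)/(d*(d + 3))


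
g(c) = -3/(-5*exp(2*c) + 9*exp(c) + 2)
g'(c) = -3*(10*exp(2*c) - 9*exp(c))/(-5*exp(2*c) + 9*exp(c) + 2)^2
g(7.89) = 0.00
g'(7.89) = -0.00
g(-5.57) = -1.47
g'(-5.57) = 0.02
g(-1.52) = -0.80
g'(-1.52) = 0.32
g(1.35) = 0.08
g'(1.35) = -0.24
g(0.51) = -0.96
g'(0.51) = -3.92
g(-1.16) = -0.69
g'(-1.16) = 0.29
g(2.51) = 0.00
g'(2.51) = -0.01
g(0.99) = 0.30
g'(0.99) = -1.45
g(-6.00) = -1.48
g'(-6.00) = 0.02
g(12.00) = 0.00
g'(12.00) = 0.00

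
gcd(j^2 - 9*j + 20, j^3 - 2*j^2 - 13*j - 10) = j - 5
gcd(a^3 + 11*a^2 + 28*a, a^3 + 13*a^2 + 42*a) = a^2 + 7*a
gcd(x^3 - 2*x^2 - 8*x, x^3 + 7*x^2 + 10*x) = x^2 + 2*x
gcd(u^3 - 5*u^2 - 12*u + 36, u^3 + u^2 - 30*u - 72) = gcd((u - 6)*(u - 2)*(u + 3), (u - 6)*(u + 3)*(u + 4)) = u^2 - 3*u - 18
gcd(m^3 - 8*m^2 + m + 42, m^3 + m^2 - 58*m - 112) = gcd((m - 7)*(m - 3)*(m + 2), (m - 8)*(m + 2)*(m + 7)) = m + 2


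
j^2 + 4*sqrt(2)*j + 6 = (j + sqrt(2))*(j + 3*sqrt(2))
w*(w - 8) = w^2 - 8*w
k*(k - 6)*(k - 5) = k^3 - 11*k^2 + 30*k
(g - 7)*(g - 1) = g^2 - 8*g + 7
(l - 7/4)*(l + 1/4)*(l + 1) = l^3 - l^2/2 - 31*l/16 - 7/16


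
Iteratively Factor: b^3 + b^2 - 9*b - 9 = (b - 3)*(b^2 + 4*b + 3) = (b - 3)*(b + 1)*(b + 3)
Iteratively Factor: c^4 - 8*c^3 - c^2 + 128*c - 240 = (c - 4)*(c^3 - 4*c^2 - 17*c + 60) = (c - 4)*(c + 4)*(c^2 - 8*c + 15) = (c - 5)*(c - 4)*(c + 4)*(c - 3)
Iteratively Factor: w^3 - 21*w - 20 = (w + 1)*(w^2 - w - 20) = (w + 1)*(w + 4)*(w - 5)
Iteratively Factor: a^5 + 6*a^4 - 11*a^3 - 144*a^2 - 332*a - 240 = (a + 2)*(a^4 + 4*a^3 - 19*a^2 - 106*a - 120) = (a + 2)*(a + 4)*(a^3 - 19*a - 30) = (a + 2)*(a + 3)*(a + 4)*(a^2 - 3*a - 10) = (a - 5)*(a + 2)*(a + 3)*(a + 4)*(a + 2)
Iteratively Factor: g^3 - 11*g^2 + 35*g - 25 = (g - 5)*(g^2 - 6*g + 5) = (g - 5)*(g - 1)*(g - 5)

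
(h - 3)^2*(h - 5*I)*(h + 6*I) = h^4 - 6*h^3 + I*h^3 + 39*h^2 - 6*I*h^2 - 180*h + 9*I*h + 270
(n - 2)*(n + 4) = n^2 + 2*n - 8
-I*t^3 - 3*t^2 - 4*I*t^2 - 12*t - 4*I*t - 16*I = (t + 4)*(t - 4*I)*(-I*t + 1)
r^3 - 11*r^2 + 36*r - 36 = (r - 6)*(r - 3)*(r - 2)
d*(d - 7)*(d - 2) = d^3 - 9*d^2 + 14*d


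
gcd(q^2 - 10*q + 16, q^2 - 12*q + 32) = q - 8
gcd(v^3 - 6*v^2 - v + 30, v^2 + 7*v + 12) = 1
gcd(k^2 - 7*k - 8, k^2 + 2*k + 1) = k + 1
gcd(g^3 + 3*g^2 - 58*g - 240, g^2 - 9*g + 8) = g - 8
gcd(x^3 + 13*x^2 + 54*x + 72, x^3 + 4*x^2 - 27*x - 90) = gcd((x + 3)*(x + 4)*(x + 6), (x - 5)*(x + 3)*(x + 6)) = x^2 + 9*x + 18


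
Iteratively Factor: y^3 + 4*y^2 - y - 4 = (y + 1)*(y^2 + 3*y - 4) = (y - 1)*(y + 1)*(y + 4)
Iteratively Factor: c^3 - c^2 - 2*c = (c)*(c^2 - c - 2) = c*(c + 1)*(c - 2)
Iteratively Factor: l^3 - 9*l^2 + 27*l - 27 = (l - 3)*(l^2 - 6*l + 9) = (l - 3)^2*(l - 3)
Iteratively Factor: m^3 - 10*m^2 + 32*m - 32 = (m - 4)*(m^2 - 6*m + 8) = (m - 4)*(m - 2)*(m - 4)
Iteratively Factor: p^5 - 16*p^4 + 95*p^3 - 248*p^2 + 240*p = (p - 4)*(p^4 - 12*p^3 + 47*p^2 - 60*p) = p*(p - 4)*(p^3 - 12*p^2 + 47*p - 60) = p*(p - 4)^2*(p^2 - 8*p + 15) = p*(p - 4)^2*(p - 3)*(p - 5)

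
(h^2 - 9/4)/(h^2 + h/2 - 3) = (h + 3/2)/(h + 2)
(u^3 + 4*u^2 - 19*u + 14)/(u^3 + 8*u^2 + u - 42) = (u - 1)/(u + 3)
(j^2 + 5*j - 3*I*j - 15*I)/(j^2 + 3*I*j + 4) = (j^2 + j*(5 - 3*I) - 15*I)/(j^2 + 3*I*j + 4)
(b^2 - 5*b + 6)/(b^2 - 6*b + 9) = (b - 2)/(b - 3)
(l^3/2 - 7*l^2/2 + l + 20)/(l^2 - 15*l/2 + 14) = (l^2 - 3*l - 10)/(2*l - 7)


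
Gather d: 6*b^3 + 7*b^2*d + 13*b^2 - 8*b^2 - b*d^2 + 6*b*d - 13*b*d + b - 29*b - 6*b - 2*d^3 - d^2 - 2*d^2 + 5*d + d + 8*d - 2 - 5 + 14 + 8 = 6*b^3 + 5*b^2 - 34*b - 2*d^3 + d^2*(-b - 3) + d*(7*b^2 - 7*b + 14) + 15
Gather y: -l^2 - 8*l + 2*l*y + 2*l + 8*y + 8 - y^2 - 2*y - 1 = -l^2 - 6*l - y^2 + y*(2*l + 6) + 7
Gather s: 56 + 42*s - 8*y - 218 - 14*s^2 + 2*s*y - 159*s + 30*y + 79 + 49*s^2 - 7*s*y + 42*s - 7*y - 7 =35*s^2 + s*(-5*y - 75) + 15*y - 90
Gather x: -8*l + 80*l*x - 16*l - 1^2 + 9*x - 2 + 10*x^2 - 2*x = -24*l + 10*x^2 + x*(80*l + 7) - 3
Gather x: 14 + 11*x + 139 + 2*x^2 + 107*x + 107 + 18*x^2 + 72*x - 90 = 20*x^2 + 190*x + 170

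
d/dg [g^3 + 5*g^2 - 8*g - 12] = 3*g^2 + 10*g - 8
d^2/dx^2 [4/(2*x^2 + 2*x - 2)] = 4*(-x^2 - x + (2*x + 1)^2 + 1)/(x^2 + x - 1)^3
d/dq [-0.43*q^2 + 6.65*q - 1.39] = 6.65 - 0.86*q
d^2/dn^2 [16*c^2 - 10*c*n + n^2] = 2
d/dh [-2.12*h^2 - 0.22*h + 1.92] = -4.24*h - 0.22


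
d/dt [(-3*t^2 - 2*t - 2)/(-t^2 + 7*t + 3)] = (-23*t^2 - 22*t + 8)/(t^4 - 14*t^3 + 43*t^2 + 42*t + 9)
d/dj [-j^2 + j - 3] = 1 - 2*j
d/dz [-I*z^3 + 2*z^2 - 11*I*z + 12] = -3*I*z^2 + 4*z - 11*I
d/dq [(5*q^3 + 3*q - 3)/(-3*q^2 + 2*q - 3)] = (-15*q^4 + 20*q^3 - 36*q^2 - 18*q - 3)/(9*q^4 - 12*q^3 + 22*q^2 - 12*q + 9)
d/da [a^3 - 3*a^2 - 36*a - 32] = 3*a^2 - 6*a - 36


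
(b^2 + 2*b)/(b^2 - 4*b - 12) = b/(b - 6)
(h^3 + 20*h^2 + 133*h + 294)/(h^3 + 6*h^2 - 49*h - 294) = (h + 7)/(h - 7)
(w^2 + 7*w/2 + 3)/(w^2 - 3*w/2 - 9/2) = (w + 2)/(w - 3)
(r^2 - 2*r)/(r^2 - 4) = r/(r + 2)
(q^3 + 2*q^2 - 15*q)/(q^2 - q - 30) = q*(q - 3)/(q - 6)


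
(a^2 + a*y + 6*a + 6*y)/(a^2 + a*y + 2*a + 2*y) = (a + 6)/(a + 2)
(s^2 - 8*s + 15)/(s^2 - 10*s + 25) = (s - 3)/(s - 5)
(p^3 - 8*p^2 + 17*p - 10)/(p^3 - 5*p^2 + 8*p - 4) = (p - 5)/(p - 2)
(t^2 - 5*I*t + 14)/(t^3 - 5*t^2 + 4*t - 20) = (t - 7*I)/(t^2 - t*(5 + 2*I) + 10*I)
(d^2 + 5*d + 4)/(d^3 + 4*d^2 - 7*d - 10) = (d + 4)/(d^2 + 3*d - 10)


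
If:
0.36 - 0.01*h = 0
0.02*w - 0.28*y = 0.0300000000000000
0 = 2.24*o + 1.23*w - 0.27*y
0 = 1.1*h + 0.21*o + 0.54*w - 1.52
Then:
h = 36.00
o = 48.24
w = -89.28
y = -6.48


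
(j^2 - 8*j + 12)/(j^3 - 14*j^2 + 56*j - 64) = (j - 6)/(j^2 - 12*j + 32)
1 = 1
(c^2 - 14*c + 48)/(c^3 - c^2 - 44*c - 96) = (c - 6)/(c^2 + 7*c + 12)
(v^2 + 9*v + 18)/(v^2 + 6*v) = (v + 3)/v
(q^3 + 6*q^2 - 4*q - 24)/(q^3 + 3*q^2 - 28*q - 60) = (q - 2)/(q - 5)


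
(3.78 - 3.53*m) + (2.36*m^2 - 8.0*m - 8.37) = 2.36*m^2 - 11.53*m - 4.59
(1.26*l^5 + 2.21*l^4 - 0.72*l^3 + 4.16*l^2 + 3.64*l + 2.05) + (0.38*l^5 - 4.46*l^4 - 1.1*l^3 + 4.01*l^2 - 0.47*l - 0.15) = 1.64*l^5 - 2.25*l^4 - 1.82*l^3 + 8.17*l^2 + 3.17*l + 1.9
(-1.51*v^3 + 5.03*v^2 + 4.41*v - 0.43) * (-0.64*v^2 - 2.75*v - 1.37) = 0.9664*v^5 + 0.9333*v^4 - 14.5862*v^3 - 18.7434*v^2 - 4.8592*v + 0.5891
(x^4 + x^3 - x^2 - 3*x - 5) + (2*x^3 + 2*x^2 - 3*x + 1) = x^4 + 3*x^3 + x^2 - 6*x - 4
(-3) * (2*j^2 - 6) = 18 - 6*j^2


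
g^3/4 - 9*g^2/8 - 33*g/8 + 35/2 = (g/4 + 1)*(g - 5)*(g - 7/2)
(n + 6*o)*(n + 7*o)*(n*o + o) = n^3*o + 13*n^2*o^2 + n^2*o + 42*n*o^3 + 13*n*o^2 + 42*o^3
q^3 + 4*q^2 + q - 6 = (q - 1)*(q + 2)*(q + 3)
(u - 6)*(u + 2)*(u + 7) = u^3 + 3*u^2 - 40*u - 84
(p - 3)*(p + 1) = p^2 - 2*p - 3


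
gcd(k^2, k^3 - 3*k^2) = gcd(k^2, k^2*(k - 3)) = k^2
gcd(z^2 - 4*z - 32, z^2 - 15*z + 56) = z - 8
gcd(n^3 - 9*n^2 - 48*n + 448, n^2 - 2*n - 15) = 1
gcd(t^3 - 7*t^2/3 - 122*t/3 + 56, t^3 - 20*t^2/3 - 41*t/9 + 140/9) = t^2 - 25*t/3 + 28/3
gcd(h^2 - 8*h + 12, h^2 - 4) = h - 2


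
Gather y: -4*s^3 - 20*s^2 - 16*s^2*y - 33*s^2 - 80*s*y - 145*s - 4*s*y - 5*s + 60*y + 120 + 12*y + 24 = -4*s^3 - 53*s^2 - 150*s + y*(-16*s^2 - 84*s + 72) + 144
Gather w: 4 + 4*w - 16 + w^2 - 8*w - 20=w^2 - 4*w - 32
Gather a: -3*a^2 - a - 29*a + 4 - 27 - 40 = -3*a^2 - 30*a - 63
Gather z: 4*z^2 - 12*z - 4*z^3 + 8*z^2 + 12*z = -4*z^3 + 12*z^2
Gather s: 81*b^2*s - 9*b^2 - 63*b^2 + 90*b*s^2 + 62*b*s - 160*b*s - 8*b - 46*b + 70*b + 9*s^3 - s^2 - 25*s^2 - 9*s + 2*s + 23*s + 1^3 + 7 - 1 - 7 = -72*b^2 + 16*b + 9*s^3 + s^2*(90*b - 26) + s*(81*b^2 - 98*b + 16)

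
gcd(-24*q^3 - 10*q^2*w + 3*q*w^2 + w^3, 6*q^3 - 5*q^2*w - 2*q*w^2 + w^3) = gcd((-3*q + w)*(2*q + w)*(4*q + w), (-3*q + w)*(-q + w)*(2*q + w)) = 6*q^2 + q*w - w^2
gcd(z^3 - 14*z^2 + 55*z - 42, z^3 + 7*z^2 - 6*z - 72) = 1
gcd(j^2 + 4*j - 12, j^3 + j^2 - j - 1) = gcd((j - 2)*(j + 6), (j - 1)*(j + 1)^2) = 1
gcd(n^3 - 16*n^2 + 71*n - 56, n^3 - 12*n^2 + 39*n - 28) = n^2 - 8*n + 7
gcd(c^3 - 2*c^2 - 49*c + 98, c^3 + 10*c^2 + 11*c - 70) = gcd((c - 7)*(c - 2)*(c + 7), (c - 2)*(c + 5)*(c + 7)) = c^2 + 5*c - 14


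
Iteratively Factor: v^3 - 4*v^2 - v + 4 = (v - 4)*(v^2 - 1) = (v - 4)*(v + 1)*(v - 1)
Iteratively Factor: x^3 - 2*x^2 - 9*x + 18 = (x + 3)*(x^2 - 5*x + 6) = (x - 3)*(x + 3)*(x - 2)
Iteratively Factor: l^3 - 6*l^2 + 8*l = (l)*(l^2 - 6*l + 8) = l*(l - 4)*(l - 2)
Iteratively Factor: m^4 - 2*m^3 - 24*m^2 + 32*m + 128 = (m + 2)*(m^3 - 4*m^2 - 16*m + 64) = (m + 2)*(m + 4)*(m^2 - 8*m + 16) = (m - 4)*(m + 2)*(m + 4)*(m - 4)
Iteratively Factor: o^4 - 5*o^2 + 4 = (o - 1)*(o^3 + o^2 - 4*o - 4) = (o - 1)*(o + 1)*(o^2 - 4) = (o - 2)*(o - 1)*(o + 1)*(o + 2)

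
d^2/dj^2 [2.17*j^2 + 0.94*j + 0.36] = 4.34000000000000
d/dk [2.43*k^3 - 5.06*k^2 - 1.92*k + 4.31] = 7.29*k^2 - 10.12*k - 1.92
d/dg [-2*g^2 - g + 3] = -4*g - 1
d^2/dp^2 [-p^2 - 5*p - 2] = -2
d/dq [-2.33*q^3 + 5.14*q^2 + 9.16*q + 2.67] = -6.99*q^2 + 10.28*q + 9.16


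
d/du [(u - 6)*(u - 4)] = 2*u - 10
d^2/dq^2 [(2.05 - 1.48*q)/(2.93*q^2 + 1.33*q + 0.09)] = (-(1.48*q - 2.05)*(5.86*q + 1.33)*(11.72*q + 2.66) + (26.0184*q - 8.0762)*(2.93*q^2 + 1.33*q + 0.09))/(2.93*q^2 + 1.33*q + 0.09)^3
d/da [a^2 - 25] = 2*a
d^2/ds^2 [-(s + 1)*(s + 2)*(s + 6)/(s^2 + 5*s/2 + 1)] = -44/(8*s^3 + 12*s^2 + 6*s + 1)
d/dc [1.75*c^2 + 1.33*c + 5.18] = 3.5*c + 1.33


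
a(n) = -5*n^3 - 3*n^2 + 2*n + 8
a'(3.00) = -151.00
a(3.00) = -148.00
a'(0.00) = 2.00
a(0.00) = 8.00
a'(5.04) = -409.26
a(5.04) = -698.25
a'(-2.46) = -74.01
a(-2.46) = 59.36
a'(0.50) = -4.75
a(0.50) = 7.62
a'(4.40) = -314.80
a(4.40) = -467.20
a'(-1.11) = -9.82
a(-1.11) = 8.92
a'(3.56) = -209.46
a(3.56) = -248.49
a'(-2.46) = -74.01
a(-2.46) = 59.36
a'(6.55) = -680.84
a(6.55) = -1512.66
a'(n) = -15*n^2 - 6*n + 2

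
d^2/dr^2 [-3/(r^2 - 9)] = 18*(-r^2 - 3)/(r^2 - 9)^3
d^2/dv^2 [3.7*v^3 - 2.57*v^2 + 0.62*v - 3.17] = 22.2*v - 5.14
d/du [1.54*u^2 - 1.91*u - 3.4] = 3.08*u - 1.91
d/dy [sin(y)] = cos(y)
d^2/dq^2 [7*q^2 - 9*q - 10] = 14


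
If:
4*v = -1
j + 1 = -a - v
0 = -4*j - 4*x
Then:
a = x - 3/4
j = -x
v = -1/4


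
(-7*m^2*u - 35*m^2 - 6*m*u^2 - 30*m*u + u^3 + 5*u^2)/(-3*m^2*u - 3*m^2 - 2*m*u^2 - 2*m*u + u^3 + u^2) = (-7*m*u - 35*m + u^2 + 5*u)/(-3*m*u - 3*m + u^2 + u)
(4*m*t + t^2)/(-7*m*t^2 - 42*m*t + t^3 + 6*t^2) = (4*m + t)/(-7*m*t - 42*m + t^2 + 6*t)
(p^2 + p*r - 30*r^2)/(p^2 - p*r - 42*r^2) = (p - 5*r)/(p - 7*r)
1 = 1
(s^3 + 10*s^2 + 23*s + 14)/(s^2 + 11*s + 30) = (s^3 + 10*s^2 + 23*s + 14)/(s^2 + 11*s + 30)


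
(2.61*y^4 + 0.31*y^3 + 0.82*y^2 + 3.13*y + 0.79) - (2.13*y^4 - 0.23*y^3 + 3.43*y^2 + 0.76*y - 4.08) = 0.48*y^4 + 0.54*y^3 - 2.61*y^2 + 2.37*y + 4.87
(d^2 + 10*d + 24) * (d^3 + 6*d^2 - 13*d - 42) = d^5 + 16*d^4 + 71*d^3 - 28*d^2 - 732*d - 1008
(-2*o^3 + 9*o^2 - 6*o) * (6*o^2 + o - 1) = -12*o^5 + 52*o^4 - 25*o^3 - 15*o^2 + 6*o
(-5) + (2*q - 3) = 2*q - 8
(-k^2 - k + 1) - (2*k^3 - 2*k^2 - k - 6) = -2*k^3 + k^2 + 7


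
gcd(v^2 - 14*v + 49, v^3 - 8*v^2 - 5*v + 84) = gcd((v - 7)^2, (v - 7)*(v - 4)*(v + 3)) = v - 7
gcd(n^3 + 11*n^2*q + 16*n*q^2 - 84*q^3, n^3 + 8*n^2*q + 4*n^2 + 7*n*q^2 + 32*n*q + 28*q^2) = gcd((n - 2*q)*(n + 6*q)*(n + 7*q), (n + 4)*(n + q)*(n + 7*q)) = n + 7*q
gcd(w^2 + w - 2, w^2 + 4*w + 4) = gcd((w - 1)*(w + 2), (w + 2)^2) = w + 2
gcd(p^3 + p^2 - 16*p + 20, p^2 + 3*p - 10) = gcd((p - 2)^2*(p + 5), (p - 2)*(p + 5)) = p^2 + 3*p - 10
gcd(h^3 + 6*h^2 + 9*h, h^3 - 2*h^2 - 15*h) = h^2 + 3*h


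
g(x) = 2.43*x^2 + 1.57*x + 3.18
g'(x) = 4.86*x + 1.57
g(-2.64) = 15.97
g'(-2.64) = -11.26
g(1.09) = 7.78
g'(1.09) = 6.87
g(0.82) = 6.10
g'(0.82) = 5.56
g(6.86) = 128.31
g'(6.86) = 34.91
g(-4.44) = 44.11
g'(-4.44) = -20.01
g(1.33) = 9.57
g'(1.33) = 8.03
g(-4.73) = 50.12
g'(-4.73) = -21.42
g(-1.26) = 5.06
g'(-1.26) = -4.55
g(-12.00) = 334.26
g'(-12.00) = -56.75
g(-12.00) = 334.26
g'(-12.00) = -56.75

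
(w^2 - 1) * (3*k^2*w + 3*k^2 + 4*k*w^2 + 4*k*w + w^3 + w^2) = 3*k^2*w^3 + 3*k^2*w^2 - 3*k^2*w - 3*k^2 + 4*k*w^4 + 4*k*w^3 - 4*k*w^2 - 4*k*w + w^5 + w^4 - w^3 - w^2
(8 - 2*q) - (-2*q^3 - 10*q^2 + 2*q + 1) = 2*q^3 + 10*q^2 - 4*q + 7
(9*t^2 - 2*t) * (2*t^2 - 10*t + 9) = 18*t^4 - 94*t^3 + 101*t^2 - 18*t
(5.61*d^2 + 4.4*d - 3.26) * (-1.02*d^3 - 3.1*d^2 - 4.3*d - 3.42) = -5.7222*d^5 - 21.879*d^4 - 34.4378*d^3 - 28.0002*d^2 - 1.03*d + 11.1492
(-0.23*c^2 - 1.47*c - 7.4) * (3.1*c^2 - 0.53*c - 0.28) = -0.713*c^4 - 4.4351*c^3 - 22.0965*c^2 + 4.3336*c + 2.072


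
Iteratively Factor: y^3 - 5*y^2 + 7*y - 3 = (y - 1)*(y^2 - 4*y + 3) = (y - 3)*(y - 1)*(y - 1)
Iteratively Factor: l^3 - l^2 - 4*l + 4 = (l - 1)*(l^2 - 4) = (l - 1)*(l + 2)*(l - 2)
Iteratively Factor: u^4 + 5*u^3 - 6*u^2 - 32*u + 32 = (u + 4)*(u^3 + u^2 - 10*u + 8) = (u - 2)*(u + 4)*(u^2 + 3*u - 4) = (u - 2)*(u + 4)^2*(u - 1)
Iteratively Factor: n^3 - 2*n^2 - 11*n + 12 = (n - 4)*(n^2 + 2*n - 3) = (n - 4)*(n + 3)*(n - 1)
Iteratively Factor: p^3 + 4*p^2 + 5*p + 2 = (p + 1)*(p^2 + 3*p + 2) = (p + 1)*(p + 2)*(p + 1)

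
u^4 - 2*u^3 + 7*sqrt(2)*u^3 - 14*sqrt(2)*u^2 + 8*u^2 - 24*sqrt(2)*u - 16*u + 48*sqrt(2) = (u - 2)*(u - sqrt(2))*(u + 2*sqrt(2))*(u + 6*sqrt(2))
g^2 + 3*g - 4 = (g - 1)*(g + 4)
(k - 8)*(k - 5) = k^2 - 13*k + 40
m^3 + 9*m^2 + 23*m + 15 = (m + 1)*(m + 3)*(m + 5)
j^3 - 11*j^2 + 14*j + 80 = (j - 8)*(j - 5)*(j + 2)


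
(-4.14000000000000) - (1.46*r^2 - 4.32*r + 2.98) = -1.46*r^2 + 4.32*r - 7.12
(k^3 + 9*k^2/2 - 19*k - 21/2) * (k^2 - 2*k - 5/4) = k^5 + 5*k^4/2 - 117*k^3/4 + 175*k^2/8 + 179*k/4 + 105/8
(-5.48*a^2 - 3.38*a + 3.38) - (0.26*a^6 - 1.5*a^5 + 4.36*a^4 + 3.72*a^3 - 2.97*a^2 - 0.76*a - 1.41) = -0.26*a^6 + 1.5*a^5 - 4.36*a^4 - 3.72*a^3 - 2.51*a^2 - 2.62*a + 4.79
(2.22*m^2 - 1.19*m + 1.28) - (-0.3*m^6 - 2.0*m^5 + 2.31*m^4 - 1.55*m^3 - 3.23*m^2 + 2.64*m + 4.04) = 0.3*m^6 + 2.0*m^5 - 2.31*m^4 + 1.55*m^3 + 5.45*m^2 - 3.83*m - 2.76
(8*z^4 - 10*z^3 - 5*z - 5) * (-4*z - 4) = -32*z^5 + 8*z^4 + 40*z^3 + 20*z^2 + 40*z + 20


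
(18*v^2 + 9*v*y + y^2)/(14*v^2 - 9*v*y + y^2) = (18*v^2 + 9*v*y + y^2)/(14*v^2 - 9*v*y + y^2)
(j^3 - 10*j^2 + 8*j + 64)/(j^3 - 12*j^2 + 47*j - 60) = (j^2 - 6*j - 16)/(j^2 - 8*j + 15)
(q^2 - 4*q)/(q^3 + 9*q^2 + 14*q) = (q - 4)/(q^2 + 9*q + 14)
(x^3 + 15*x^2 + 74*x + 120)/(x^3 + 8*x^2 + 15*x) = (x^2 + 10*x + 24)/(x*(x + 3))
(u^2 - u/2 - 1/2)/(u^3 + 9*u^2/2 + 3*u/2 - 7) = (2*u + 1)/(2*u^2 + 11*u + 14)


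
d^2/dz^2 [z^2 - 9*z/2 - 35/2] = 2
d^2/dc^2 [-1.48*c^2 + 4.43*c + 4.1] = -2.96000000000000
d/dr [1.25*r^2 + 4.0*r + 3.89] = 2.5*r + 4.0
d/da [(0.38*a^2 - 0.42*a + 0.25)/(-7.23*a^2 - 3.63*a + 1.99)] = (-4.416*a^2 + 5.1274*a + 0.0717)/(52.2729*a^4 + 52.4898*a^3 - 15.5985*a^2 - 14.4474*a + 3.9601)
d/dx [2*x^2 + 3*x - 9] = 4*x + 3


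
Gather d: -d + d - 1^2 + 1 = 0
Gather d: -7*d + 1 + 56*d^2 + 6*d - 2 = 56*d^2 - d - 1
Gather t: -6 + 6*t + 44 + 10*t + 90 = 16*t + 128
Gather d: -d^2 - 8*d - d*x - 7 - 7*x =-d^2 + d*(-x - 8) - 7*x - 7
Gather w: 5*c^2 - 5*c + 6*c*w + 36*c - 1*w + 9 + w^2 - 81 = 5*c^2 + 31*c + w^2 + w*(6*c - 1) - 72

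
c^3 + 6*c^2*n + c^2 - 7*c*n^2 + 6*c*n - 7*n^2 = (c + 1)*(c - n)*(c + 7*n)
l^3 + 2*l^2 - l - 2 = (l - 1)*(l + 1)*(l + 2)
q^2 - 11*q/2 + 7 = (q - 7/2)*(q - 2)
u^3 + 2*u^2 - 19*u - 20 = (u - 4)*(u + 1)*(u + 5)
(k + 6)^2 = k^2 + 12*k + 36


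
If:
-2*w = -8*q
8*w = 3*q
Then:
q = 0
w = 0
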